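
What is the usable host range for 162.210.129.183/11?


Network: 162.192.0.0
Broadcast: 162.223.255.255
First usable = network + 1
Last usable = broadcast - 1
Range: 162.192.0.1 to 162.223.255.254


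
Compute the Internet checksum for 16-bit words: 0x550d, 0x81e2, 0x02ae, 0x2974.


Sum all words (with carry folding):
+ 0x550d = 0x550d
+ 0x81e2 = 0xd6ef
+ 0x02ae = 0xd99d
+ 0x2974 = 0x0312
One's complement: ~0x0312
Checksum = 0xfced


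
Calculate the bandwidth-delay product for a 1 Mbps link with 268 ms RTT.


BDP = bandwidth * RTT
= 1 Mbps * 268 ms
= 1 * 1e6 * 268 / 1000 bits
= 268000 bits
= 33500 bytes
= 32.7148 KB
BDP = 268000 bits (33500 bytes)


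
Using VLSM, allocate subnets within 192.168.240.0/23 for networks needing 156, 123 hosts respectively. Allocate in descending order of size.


156 hosts -> /24 (254 usable): 192.168.240.0/24
123 hosts -> /25 (126 usable): 192.168.241.0/25
Allocation: 192.168.240.0/24 (156 hosts, 254 usable); 192.168.241.0/25 (123 hosts, 126 usable)


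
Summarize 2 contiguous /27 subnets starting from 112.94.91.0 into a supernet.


Original prefix: /27
Number of subnets: 2 = 2^1
New prefix = 27 - 1 = 26
Supernet: 112.94.91.0/26


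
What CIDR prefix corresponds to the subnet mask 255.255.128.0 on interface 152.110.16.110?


Binary: 11111111.11111111.10000000.00000000
Count leading 1s
Prefix: /17


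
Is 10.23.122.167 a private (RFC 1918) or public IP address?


RFC 1918 private ranges:
  10.0.0.0/8 (10.0.0.0 - 10.255.255.255)
  172.16.0.0/12 (172.16.0.0 - 172.31.255.255)
  192.168.0.0/16 (192.168.0.0 - 192.168.255.255)
Private (in 10.0.0.0/8)


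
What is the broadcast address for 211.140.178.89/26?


Network: 211.140.178.64/26
Host bits = 6
Set all host bits to 1:
Broadcast: 211.140.178.127


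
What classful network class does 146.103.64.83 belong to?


First octet: 146
Binary: 10010010
10xxxxxx -> Class B (128-191)
Class B, default mask 255.255.0.0 (/16)


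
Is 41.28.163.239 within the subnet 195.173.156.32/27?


Subnet network: 195.173.156.32
Test IP AND mask: 41.28.163.224
No, 41.28.163.239 is not in 195.173.156.32/27


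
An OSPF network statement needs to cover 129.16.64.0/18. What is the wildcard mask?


Subnet mask: 255.255.192.0
Wildcard = 255.255.255.255 - subnet mask
255 - 255 = 0
255 - 255 = 0
255 - 192 = 63
255 - 0 = 255
Wildcard: 0.0.63.255


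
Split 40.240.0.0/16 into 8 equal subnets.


New prefix = 16 + 3 = 19
Each subnet has 8192 addresses
  40.240.0.0/19
  40.240.32.0/19
  40.240.64.0/19
  40.240.96.0/19
  40.240.128.0/19
  40.240.160.0/19
  40.240.192.0/19
  40.240.224.0/19
Subnets: 40.240.0.0/19, 40.240.32.0/19, 40.240.64.0/19, 40.240.96.0/19, 40.240.128.0/19, 40.240.160.0/19, 40.240.192.0/19, 40.240.224.0/19


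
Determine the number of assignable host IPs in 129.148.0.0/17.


Host bits = 32 - 17 = 15
Total addresses = 2^15 = 32768
Usable = total - 2 (network and broadcast)
Usable hosts: 32766


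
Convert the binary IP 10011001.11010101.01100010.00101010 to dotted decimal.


10011001 = 153
11010101 = 213
01100010 = 98
00101010 = 42
IP: 153.213.98.42


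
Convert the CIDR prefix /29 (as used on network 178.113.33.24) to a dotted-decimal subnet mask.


/29 means 29 network bits, 3 host bits
Binary: 11111111111111111111111111111000
Mask: 255.255.255.248


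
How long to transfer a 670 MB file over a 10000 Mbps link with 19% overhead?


Effective throughput = 10000 * (1 - 19/100) = 8100.0 Mbps
File size in Mb = 670 * 8 = 5360 Mb
Time = 5360 / 8100.0
Time = 0.6617 seconds


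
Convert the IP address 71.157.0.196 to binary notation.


71 = 01000111
157 = 10011101
0 = 00000000
196 = 11000100
Binary: 01000111.10011101.00000000.11000100


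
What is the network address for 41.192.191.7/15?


IP:   00101001.11000000.10111111.00000111
Mask: 11111111.11111110.00000000.00000000
AND operation:
Net:  00101001.11000000.00000000.00000000
Network: 41.192.0.0/15


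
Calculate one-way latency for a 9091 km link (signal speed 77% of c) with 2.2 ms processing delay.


Speed = 0.77 * 3e5 km/s = 231000 km/s
Propagation delay = 9091 / 231000 = 0.0394 s = 39.355 ms
Processing delay = 2.2 ms
Total one-way latency = 41.555 ms


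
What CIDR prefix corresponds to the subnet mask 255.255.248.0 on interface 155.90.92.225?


Binary: 11111111.11111111.11111000.00000000
Count leading 1s
Prefix: /21


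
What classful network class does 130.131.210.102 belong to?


First octet: 130
Binary: 10000010
10xxxxxx -> Class B (128-191)
Class B, default mask 255.255.0.0 (/16)


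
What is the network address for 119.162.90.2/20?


IP:   01110111.10100010.01011010.00000010
Mask: 11111111.11111111.11110000.00000000
AND operation:
Net:  01110111.10100010.01010000.00000000
Network: 119.162.80.0/20


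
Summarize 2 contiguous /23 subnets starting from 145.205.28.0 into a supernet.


Original prefix: /23
Number of subnets: 2 = 2^1
New prefix = 23 - 1 = 22
Supernet: 145.205.28.0/22


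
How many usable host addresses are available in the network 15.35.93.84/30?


Host bits = 32 - 30 = 2
Total addresses = 2^2 = 4
Usable = total - 2 (network and broadcast)
Usable hosts: 2


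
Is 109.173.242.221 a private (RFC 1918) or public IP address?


RFC 1918 private ranges:
  10.0.0.0/8 (10.0.0.0 - 10.255.255.255)
  172.16.0.0/12 (172.16.0.0 - 172.31.255.255)
  192.168.0.0/16 (192.168.0.0 - 192.168.255.255)
Public (not in any RFC 1918 range)


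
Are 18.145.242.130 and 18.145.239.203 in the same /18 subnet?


Mask: 255.255.192.0
18.145.242.130 AND mask = 18.145.192.0
18.145.239.203 AND mask = 18.145.192.0
Yes, same subnet (18.145.192.0)


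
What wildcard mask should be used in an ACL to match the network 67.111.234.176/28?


Subnet mask: 255.255.255.240
Wildcard = 255.255.255.255 - subnet mask
255 - 255 = 0
255 - 255 = 0
255 - 255 = 0
255 - 240 = 15
Wildcard: 0.0.0.15


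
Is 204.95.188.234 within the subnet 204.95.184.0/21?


Subnet network: 204.95.184.0
Test IP AND mask: 204.95.184.0
Yes, 204.95.188.234 is in 204.95.184.0/21


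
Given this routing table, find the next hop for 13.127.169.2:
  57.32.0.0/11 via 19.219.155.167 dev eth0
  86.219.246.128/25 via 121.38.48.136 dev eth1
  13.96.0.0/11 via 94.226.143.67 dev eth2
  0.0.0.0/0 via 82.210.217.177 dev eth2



Longest prefix match for 13.127.169.2:
  /11 57.32.0.0: no
  /25 86.219.246.128: no
  /11 13.96.0.0: MATCH
  /0 0.0.0.0: MATCH
Selected: next-hop 94.226.143.67 via eth2 (matched /11)


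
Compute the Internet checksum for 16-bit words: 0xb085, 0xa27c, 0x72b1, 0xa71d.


Sum all words (with carry folding):
+ 0xb085 = 0xb085
+ 0xa27c = 0x5302
+ 0x72b1 = 0xc5b3
+ 0xa71d = 0x6cd1
One's complement: ~0x6cd1
Checksum = 0x932e


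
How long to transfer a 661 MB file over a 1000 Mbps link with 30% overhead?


Effective throughput = 1000 * (1 - 30/100) = 700 Mbps
File size in Mb = 661 * 8 = 5288 Mb
Time = 5288 / 700
Time = 7.5543 seconds


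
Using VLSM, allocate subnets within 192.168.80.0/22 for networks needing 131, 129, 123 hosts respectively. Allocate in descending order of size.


131 hosts -> /24 (254 usable): 192.168.80.0/24
129 hosts -> /24 (254 usable): 192.168.81.0/24
123 hosts -> /25 (126 usable): 192.168.82.0/25
Allocation: 192.168.80.0/24 (131 hosts, 254 usable); 192.168.81.0/24 (129 hosts, 254 usable); 192.168.82.0/25 (123 hosts, 126 usable)


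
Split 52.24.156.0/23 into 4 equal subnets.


New prefix = 23 + 2 = 25
Each subnet has 128 addresses
  52.24.156.0/25
  52.24.156.128/25
  52.24.157.0/25
  52.24.157.128/25
Subnets: 52.24.156.0/25, 52.24.156.128/25, 52.24.157.0/25, 52.24.157.128/25


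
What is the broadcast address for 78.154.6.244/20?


Network: 78.154.0.0/20
Host bits = 12
Set all host bits to 1:
Broadcast: 78.154.15.255


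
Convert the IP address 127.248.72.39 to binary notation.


127 = 01111111
248 = 11111000
72 = 01001000
39 = 00100111
Binary: 01111111.11111000.01001000.00100111


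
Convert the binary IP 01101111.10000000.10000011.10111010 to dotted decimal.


01101111 = 111
10000000 = 128
10000011 = 131
10111010 = 186
IP: 111.128.131.186


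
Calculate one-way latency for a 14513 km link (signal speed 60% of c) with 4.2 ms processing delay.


Speed = 0.6 * 3e5 km/s = 180000 km/s
Propagation delay = 14513 / 180000 = 0.0806 s = 80.6278 ms
Processing delay = 4.2 ms
Total one-way latency = 84.8278 ms


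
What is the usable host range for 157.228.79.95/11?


Network: 157.224.0.0
Broadcast: 157.255.255.255
First usable = network + 1
Last usable = broadcast - 1
Range: 157.224.0.1 to 157.255.255.254


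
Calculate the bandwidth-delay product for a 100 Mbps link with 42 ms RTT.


BDP = bandwidth * RTT
= 100 Mbps * 42 ms
= 100 * 1e6 * 42 / 1000 bits
= 4200000 bits
= 525000 bytes
= 512.6953 KB
BDP = 4200000 bits (525000 bytes)


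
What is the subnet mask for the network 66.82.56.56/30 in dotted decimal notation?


/30 means 30 network bits, 2 host bits
Binary: 11111111111111111111111111111100
Mask: 255.255.255.252


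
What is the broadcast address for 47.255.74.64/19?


Network: 47.255.64.0/19
Host bits = 13
Set all host bits to 1:
Broadcast: 47.255.95.255


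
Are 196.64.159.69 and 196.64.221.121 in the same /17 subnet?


Mask: 255.255.128.0
196.64.159.69 AND mask = 196.64.128.0
196.64.221.121 AND mask = 196.64.128.0
Yes, same subnet (196.64.128.0)


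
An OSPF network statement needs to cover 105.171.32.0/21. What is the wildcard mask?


Subnet mask: 255.255.248.0
Wildcard = 255.255.255.255 - subnet mask
255 - 255 = 0
255 - 255 = 0
255 - 248 = 7
255 - 0 = 255
Wildcard: 0.0.7.255


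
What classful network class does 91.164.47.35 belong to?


First octet: 91
Binary: 01011011
0xxxxxxx -> Class A (1-126)
Class A, default mask 255.0.0.0 (/8)


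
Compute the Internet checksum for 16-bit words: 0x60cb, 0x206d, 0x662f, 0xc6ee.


Sum all words (with carry folding):
+ 0x60cb = 0x60cb
+ 0x206d = 0x8138
+ 0x662f = 0xe767
+ 0xc6ee = 0xae56
One's complement: ~0xae56
Checksum = 0x51a9


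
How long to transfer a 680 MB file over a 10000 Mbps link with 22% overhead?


Effective throughput = 10000 * (1 - 22/100) = 7800 Mbps
File size in Mb = 680 * 8 = 5440 Mb
Time = 5440 / 7800
Time = 0.6974 seconds


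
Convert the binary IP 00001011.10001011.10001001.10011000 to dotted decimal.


00001011 = 11
10001011 = 139
10001001 = 137
10011000 = 152
IP: 11.139.137.152


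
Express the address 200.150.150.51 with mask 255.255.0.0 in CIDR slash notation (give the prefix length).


Binary: 11111111.11111111.00000000.00000000
Count leading 1s
Prefix: /16


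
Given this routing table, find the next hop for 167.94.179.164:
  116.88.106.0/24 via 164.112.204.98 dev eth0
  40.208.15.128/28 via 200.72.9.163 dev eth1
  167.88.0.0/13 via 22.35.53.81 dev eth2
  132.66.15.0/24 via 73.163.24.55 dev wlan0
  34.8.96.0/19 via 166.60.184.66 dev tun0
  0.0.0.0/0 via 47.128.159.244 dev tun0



Longest prefix match for 167.94.179.164:
  /24 116.88.106.0: no
  /28 40.208.15.128: no
  /13 167.88.0.0: MATCH
  /24 132.66.15.0: no
  /19 34.8.96.0: no
  /0 0.0.0.0: MATCH
Selected: next-hop 22.35.53.81 via eth2 (matched /13)


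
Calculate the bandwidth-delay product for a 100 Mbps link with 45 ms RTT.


BDP = bandwidth * RTT
= 100 Mbps * 45 ms
= 100 * 1e6 * 45 / 1000 bits
= 4500000 bits
= 562500 bytes
= 549.3164 KB
BDP = 4500000 bits (562500 bytes)


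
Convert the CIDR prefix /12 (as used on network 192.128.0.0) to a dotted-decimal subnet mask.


/12 means 12 network bits, 20 host bits
Binary: 11111111111100000000000000000000
Mask: 255.240.0.0


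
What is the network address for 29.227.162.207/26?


IP:   00011101.11100011.10100010.11001111
Mask: 11111111.11111111.11111111.11000000
AND operation:
Net:  00011101.11100011.10100010.11000000
Network: 29.227.162.192/26


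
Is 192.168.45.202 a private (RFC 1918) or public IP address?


RFC 1918 private ranges:
  10.0.0.0/8 (10.0.0.0 - 10.255.255.255)
  172.16.0.0/12 (172.16.0.0 - 172.31.255.255)
  192.168.0.0/16 (192.168.0.0 - 192.168.255.255)
Private (in 192.168.0.0/16)


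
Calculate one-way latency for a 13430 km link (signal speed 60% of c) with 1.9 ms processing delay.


Speed = 0.6 * 3e5 km/s = 180000 km/s
Propagation delay = 13430 / 180000 = 0.0746 s = 74.6111 ms
Processing delay = 1.9 ms
Total one-way latency = 76.5111 ms


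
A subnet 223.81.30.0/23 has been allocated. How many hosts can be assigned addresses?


Host bits = 32 - 23 = 9
Total addresses = 2^9 = 512
Usable = total - 2 (network and broadcast)
Usable hosts: 510


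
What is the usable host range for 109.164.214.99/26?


Network: 109.164.214.64
Broadcast: 109.164.214.127
First usable = network + 1
Last usable = broadcast - 1
Range: 109.164.214.65 to 109.164.214.126


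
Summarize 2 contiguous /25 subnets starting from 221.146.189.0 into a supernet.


Original prefix: /25
Number of subnets: 2 = 2^1
New prefix = 25 - 1 = 24
Supernet: 221.146.189.0/24


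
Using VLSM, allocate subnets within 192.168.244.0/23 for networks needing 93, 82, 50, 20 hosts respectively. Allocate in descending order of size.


93 hosts -> /25 (126 usable): 192.168.244.0/25
82 hosts -> /25 (126 usable): 192.168.244.128/25
50 hosts -> /26 (62 usable): 192.168.245.0/26
20 hosts -> /27 (30 usable): 192.168.245.64/27
Allocation: 192.168.244.0/25 (93 hosts, 126 usable); 192.168.244.128/25 (82 hosts, 126 usable); 192.168.245.0/26 (50 hosts, 62 usable); 192.168.245.64/27 (20 hosts, 30 usable)


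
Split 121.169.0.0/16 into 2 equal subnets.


New prefix = 16 + 1 = 17
Each subnet has 32768 addresses
  121.169.0.0/17
  121.169.128.0/17
Subnets: 121.169.0.0/17, 121.169.128.0/17


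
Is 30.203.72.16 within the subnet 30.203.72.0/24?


Subnet network: 30.203.72.0
Test IP AND mask: 30.203.72.0
Yes, 30.203.72.16 is in 30.203.72.0/24


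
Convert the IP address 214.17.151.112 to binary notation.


214 = 11010110
17 = 00010001
151 = 10010111
112 = 01110000
Binary: 11010110.00010001.10010111.01110000


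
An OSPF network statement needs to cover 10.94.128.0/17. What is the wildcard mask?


Subnet mask: 255.255.128.0
Wildcard = 255.255.255.255 - subnet mask
255 - 255 = 0
255 - 255 = 0
255 - 128 = 127
255 - 0 = 255
Wildcard: 0.0.127.255


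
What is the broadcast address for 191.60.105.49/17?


Network: 191.60.0.0/17
Host bits = 15
Set all host bits to 1:
Broadcast: 191.60.127.255


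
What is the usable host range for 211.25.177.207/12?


Network: 211.16.0.0
Broadcast: 211.31.255.255
First usable = network + 1
Last usable = broadcast - 1
Range: 211.16.0.1 to 211.31.255.254


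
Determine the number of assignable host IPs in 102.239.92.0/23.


Host bits = 32 - 23 = 9
Total addresses = 2^9 = 512
Usable = total - 2 (network and broadcast)
Usable hosts: 510


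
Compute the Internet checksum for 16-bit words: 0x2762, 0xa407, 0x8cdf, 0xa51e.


Sum all words (with carry folding):
+ 0x2762 = 0x2762
+ 0xa407 = 0xcb69
+ 0x8cdf = 0x5849
+ 0xa51e = 0xfd67
One's complement: ~0xfd67
Checksum = 0x0298


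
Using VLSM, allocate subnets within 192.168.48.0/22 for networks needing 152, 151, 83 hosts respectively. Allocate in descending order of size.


152 hosts -> /24 (254 usable): 192.168.48.0/24
151 hosts -> /24 (254 usable): 192.168.49.0/24
83 hosts -> /25 (126 usable): 192.168.50.0/25
Allocation: 192.168.48.0/24 (152 hosts, 254 usable); 192.168.49.0/24 (151 hosts, 254 usable); 192.168.50.0/25 (83 hosts, 126 usable)


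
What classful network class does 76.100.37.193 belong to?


First octet: 76
Binary: 01001100
0xxxxxxx -> Class A (1-126)
Class A, default mask 255.0.0.0 (/8)


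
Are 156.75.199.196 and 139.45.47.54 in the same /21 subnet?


Mask: 255.255.248.0
156.75.199.196 AND mask = 156.75.192.0
139.45.47.54 AND mask = 139.45.40.0
No, different subnets (156.75.192.0 vs 139.45.40.0)


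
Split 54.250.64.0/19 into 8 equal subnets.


New prefix = 19 + 3 = 22
Each subnet has 1024 addresses
  54.250.64.0/22
  54.250.68.0/22
  54.250.72.0/22
  54.250.76.0/22
  54.250.80.0/22
  54.250.84.0/22
  54.250.88.0/22
  54.250.92.0/22
Subnets: 54.250.64.0/22, 54.250.68.0/22, 54.250.72.0/22, 54.250.76.0/22, 54.250.80.0/22, 54.250.84.0/22, 54.250.88.0/22, 54.250.92.0/22


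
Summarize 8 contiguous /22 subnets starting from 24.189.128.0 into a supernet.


Original prefix: /22
Number of subnets: 8 = 2^3
New prefix = 22 - 3 = 19
Supernet: 24.189.128.0/19


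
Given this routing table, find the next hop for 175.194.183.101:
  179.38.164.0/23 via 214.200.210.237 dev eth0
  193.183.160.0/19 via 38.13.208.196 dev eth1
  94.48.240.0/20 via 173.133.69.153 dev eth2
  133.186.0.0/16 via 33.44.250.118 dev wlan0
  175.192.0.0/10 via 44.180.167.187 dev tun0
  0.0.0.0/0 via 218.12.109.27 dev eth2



Longest prefix match for 175.194.183.101:
  /23 179.38.164.0: no
  /19 193.183.160.0: no
  /20 94.48.240.0: no
  /16 133.186.0.0: no
  /10 175.192.0.0: MATCH
  /0 0.0.0.0: MATCH
Selected: next-hop 44.180.167.187 via tun0 (matched /10)


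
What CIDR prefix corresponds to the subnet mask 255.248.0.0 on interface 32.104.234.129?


Binary: 11111111.11111000.00000000.00000000
Count leading 1s
Prefix: /13


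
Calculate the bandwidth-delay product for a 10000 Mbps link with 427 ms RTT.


BDP = bandwidth * RTT
= 10000 Mbps * 427 ms
= 10000 * 1e6 * 427 / 1000 bits
= 4270000000 bits
= 533750000 bytes
= 521240.2344 KB
BDP = 4270000000 bits (533750000 bytes)


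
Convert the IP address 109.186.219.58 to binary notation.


109 = 01101101
186 = 10111010
219 = 11011011
58 = 00111010
Binary: 01101101.10111010.11011011.00111010


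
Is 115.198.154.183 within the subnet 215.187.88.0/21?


Subnet network: 215.187.88.0
Test IP AND mask: 115.198.152.0
No, 115.198.154.183 is not in 215.187.88.0/21


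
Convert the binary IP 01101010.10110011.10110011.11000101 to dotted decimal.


01101010 = 106
10110011 = 179
10110011 = 179
11000101 = 197
IP: 106.179.179.197


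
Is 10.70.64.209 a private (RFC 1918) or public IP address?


RFC 1918 private ranges:
  10.0.0.0/8 (10.0.0.0 - 10.255.255.255)
  172.16.0.0/12 (172.16.0.0 - 172.31.255.255)
  192.168.0.0/16 (192.168.0.0 - 192.168.255.255)
Private (in 10.0.0.0/8)


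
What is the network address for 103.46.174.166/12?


IP:   01100111.00101110.10101110.10100110
Mask: 11111111.11110000.00000000.00000000
AND operation:
Net:  01100111.00100000.00000000.00000000
Network: 103.32.0.0/12


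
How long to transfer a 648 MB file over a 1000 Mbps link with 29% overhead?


Effective throughput = 1000 * (1 - 29/100) = 710 Mbps
File size in Mb = 648 * 8 = 5184 Mb
Time = 5184 / 710
Time = 7.3014 seconds


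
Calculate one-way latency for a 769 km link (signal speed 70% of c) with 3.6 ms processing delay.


Speed = 0.7 * 3e5 km/s = 210000 km/s
Propagation delay = 769 / 210000 = 0.0037 s = 3.6619 ms
Processing delay = 3.6 ms
Total one-way latency = 7.2619 ms


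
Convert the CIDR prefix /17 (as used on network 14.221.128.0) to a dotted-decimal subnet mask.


/17 means 17 network bits, 15 host bits
Binary: 11111111111111111000000000000000
Mask: 255.255.128.0


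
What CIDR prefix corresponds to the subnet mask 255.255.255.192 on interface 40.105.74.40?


Binary: 11111111.11111111.11111111.11000000
Count leading 1s
Prefix: /26


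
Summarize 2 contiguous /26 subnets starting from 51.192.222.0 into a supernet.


Original prefix: /26
Number of subnets: 2 = 2^1
New prefix = 26 - 1 = 25
Supernet: 51.192.222.0/25


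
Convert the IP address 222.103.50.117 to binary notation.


222 = 11011110
103 = 01100111
50 = 00110010
117 = 01110101
Binary: 11011110.01100111.00110010.01110101


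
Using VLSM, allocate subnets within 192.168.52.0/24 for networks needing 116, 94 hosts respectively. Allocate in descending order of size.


116 hosts -> /25 (126 usable): 192.168.52.0/25
94 hosts -> /25 (126 usable): 192.168.52.128/25
Allocation: 192.168.52.0/25 (116 hosts, 126 usable); 192.168.52.128/25 (94 hosts, 126 usable)


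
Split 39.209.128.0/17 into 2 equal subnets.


New prefix = 17 + 1 = 18
Each subnet has 16384 addresses
  39.209.128.0/18
  39.209.192.0/18
Subnets: 39.209.128.0/18, 39.209.192.0/18


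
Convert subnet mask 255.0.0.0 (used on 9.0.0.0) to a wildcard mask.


Subnet mask: 255.0.0.0
Wildcard = 255.255.255.255 - subnet mask
255 - 255 = 0
255 - 0 = 255
255 - 0 = 255
255 - 0 = 255
Wildcard: 0.255.255.255


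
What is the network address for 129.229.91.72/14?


IP:   10000001.11100101.01011011.01001000
Mask: 11111111.11111100.00000000.00000000
AND operation:
Net:  10000001.11100100.00000000.00000000
Network: 129.228.0.0/14


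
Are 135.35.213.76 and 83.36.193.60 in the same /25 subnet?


Mask: 255.255.255.128
135.35.213.76 AND mask = 135.35.213.0
83.36.193.60 AND mask = 83.36.193.0
No, different subnets (135.35.213.0 vs 83.36.193.0)


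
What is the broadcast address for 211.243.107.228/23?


Network: 211.243.106.0/23
Host bits = 9
Set all host bits to 1:
Broadcast: 211.243.107.255


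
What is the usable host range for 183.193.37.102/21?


Network: 183.193.32.0
Broadcast: 183.193.39.255
First usable = network + 1
Last usable = broadcast - 1
Range: 183.193.32.1 to 183.193.39.254


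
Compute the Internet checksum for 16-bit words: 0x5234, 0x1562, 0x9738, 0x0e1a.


Sum all words (with carry folding):
+ 0x5234 = 0x5234
+ 0x1562 = 0x6796
+ 0x9738 = 0xfece
+ 0x0e1a = 0x0ce9
One's complement: ~0x0ce9
Checksum = 0xf316


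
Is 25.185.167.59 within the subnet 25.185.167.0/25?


Subnet network: 25.185.167.0
Test IP AND mask: 25.185.167.0
Yes, 25.185.167.59 is in 25.185.167.0/25


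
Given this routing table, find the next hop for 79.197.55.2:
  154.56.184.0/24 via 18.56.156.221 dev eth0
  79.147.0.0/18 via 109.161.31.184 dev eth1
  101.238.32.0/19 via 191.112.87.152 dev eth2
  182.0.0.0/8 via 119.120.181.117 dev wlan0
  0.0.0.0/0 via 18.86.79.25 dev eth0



Longest prefix match for 79.197.55.2:
  /24 154.56.184.0: no
  /18 79.147.0.0: no
  /19 101.238.32.0: no
  /8 182.0.0.0: no
  /0 0.0.0.0: MATCH
Selected: next-hop 18.86.79.25 via eth0 (matched /0)


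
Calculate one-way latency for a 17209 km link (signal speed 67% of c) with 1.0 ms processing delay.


Speed = 0.67 * 3e5 km/s = 201000 km/s
Propagation delay = 17209 / 201000 = 0.0856 s = 85.6169 ms
Processing delay = 1.0 ms
Total one-way latency = 86.6169 ms


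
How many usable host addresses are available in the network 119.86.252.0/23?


Host bits = 32 - 23 = 9
Total addresses = 2^9 = 512
Usable = total - 2 (network and broadcast)
Usable hosts: 510


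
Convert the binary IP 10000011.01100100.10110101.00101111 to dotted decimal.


10000011 = 131
01100100 = 100
10110101 = 181
00101111 = 47
IP: 131.100.181.47


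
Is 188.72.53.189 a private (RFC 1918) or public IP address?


RFC 1918 private ranges:
  10.0.0.0/8 (10.0.0.0 - 10.255.255.255)
  172.16.0.0/12 (172.16.0.0 - 172.31.255.255)
  192.168.0.0/16 (192.168.0.0 - 192.168.255.255)
Public (not in any RFC 1918 range)


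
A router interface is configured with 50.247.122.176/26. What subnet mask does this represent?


/26 means 26 network bits, 6 host bits
Binary: 11111111111111111111111111000000
Mask: 255.255.255.192


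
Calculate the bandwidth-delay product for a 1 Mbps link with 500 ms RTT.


BDP = bandwidth * RTT
= 1 Mbps * 500 ms
= 1 * 1e6 * 500 / 1000 bits
= 500000 bits
= 62500 bytes
= 61.0352 KB
BDP = 500000 bits (62500 bytes)


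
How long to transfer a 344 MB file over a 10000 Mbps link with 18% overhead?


Effective throughput = 10000 * (1 - 18/100) = 8200 Mbps
File size in Mb = 344 * 8 = 2752 Mb
Time = 2752 / 8200
Time = 0.3356 seconds


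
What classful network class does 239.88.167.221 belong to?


First octet: 239
Binary: 11101111
1110xxxx -> Class D (224-239)
Class D (multicast), default mask N/A


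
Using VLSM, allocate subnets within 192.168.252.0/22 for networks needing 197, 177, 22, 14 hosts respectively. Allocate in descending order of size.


197 hosts -> /24 (254 usable): 192.168.252.0/24
177 hosts -> /24 (254 usable): 192.168.253.0/24
22 hosts -> /27 (30 usable): 192.168.254.0/27
14 hosts -> /28 (14 usable): 192.168.254.32/28
Allocation: 192.168.252.0/24 (197 hosts, 254 usable); 192.168.253.0/24 (177 hosts, 254 usable); 192.168.254.0/27 (22 hosts, 30 usable); 192.168.254.32/28 (14 hosts, 14 usable)


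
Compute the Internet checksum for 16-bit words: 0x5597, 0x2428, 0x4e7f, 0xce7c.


Sum all words (with carry folding):
+ 0x5597 = 0x5597
+ 0x2428 = 0x79bf
+ 0x4e7f = 0xc83e
+ 0xce7c = 0x96bb
One's complement: ~0x96bb
Checksum = 0x6944


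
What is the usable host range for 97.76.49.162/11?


Network: 97.64.0.0
Broadcast: 97.95.255.255
First usable = network + 1
Last usable = broadcast - 1
Range: 97.64.0.1 to 97.95.255.254


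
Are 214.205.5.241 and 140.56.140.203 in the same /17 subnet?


Mask: 255.255.128.0
214.205.5.241 AND mask = 214.205.0.0
140.56.140.203 AND mask = 140.56.128.0
No, different subnets (214.205.0.0 vs 140.56.128.0)


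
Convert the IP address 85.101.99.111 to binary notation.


85 = 01010101
101 = 01100101
99 = 01100011
111 = 01101111
Binary: 01010101.01100101.01100011.01101111


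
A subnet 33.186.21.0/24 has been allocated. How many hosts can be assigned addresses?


Host bits = 32 - 24 = 8
Total addresses = 2^8 = 256
Usable = total - 2 (network and broadcast)
Usable hosts: 254


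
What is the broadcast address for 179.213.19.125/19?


Network: 179.213.0.0/19
Host bits = 13
Set all host bits to 1:
Broadcast: 179.213.31.255


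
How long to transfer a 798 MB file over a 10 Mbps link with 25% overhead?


Effective throughput = 10 * (1 - 25/100) = 7.5 Mbps
File size in Mb = 798 * 8 = 6384 Mb
Time = 6384 / 7.5
Time = 851.2 seconds


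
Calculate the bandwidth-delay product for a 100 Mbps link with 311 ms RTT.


BDP = bandwidth * RTT
= 100 Mbps * 311 ms
= 100 * 1e6 * 311 / 1000 bits
= 31100000 bits
= 3887500 bytes
= 3796.3867 KB
BDP = 31100000 bits (3887500 bytes)


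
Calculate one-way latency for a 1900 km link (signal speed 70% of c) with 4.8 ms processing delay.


Speed = 0.7 * 3e5 km/s = 210000 km/s
Propagation delay = 1900 / 210000 = 0.009 s = 9.0476 ms
Processing delay = 4.8 ms
Total one-way latency = 13.8476 ms


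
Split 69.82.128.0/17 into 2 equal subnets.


New prefix = 17 + 1 = 18
Each subnet has 16384 addresses
  69.82.128.0/18
  69.82.192.0/18
Subnets: 69.82.128.0/18, 69.82.192.0/18


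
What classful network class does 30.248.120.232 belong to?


First octet: 30
Binary: 00011110
0xxxxxxx -> Class A (1-126)
Class A, default mask 255.0.0.0 (/8)


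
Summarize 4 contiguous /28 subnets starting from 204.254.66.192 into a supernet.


Original prefix: /28
Number of subnets: 4 = 2^2
New prefix = 28 - 2 = 26
Supernet: 204.254.66.192/26


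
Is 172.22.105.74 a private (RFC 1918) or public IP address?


RFC 1918 private ranges:
  10.0.0.0/8 (10.0.0.0 - 10.255.255.255)
  172.16.0.0/12 (172.16.0.0 - 172.31.255.255)
  192.168.0.0/16 (192.168.0.0 - 192.168.255.255)
Private (in 172.16.0.0/12)


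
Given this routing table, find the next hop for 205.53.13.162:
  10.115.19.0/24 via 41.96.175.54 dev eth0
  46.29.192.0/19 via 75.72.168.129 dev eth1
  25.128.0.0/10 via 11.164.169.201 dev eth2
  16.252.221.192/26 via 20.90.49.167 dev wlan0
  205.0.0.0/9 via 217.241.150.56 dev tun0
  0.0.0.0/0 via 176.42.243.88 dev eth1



Longest prefix match for 205.53.13.162:
  /24 10.115.19.0: no
  /19 46.29.192.0: no
  /10 25.128.0.0: no
  /26 16.252.221.192: no
  /9 205.0.0.0: MATCH
  /0 0.0.0.0: MATCH
Selected: next-hop 217.241.150.56 via tun0 (matched /9)


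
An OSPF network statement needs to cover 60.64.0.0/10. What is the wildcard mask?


Subnet mask: 255.192.0.0
Wildcard = 255.255.255.255 - subnet mask
255 - 255 = 0
255 - 192 = 63
255 - 0 = 255
255 - 0 = 255
Wildcard: 0.63.255.255


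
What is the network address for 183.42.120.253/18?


IP:   10110111.00101010.01111000.11111101
Mask: 11111111.11111111.11000000.00000000
AND operation:
Net:  10110111.00101010.01000000.00000000
Network: 183.42.64.0/18


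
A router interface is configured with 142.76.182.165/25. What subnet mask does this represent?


/25 means 25 network bits, 7 host bits
Binary: 11111111111111111111111110000000
Mask: 255.255.255.128


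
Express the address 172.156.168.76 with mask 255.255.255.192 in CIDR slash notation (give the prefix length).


Binary: 11111111.11111111.11111111.11000000
Count leading 1s
Prefix: /26


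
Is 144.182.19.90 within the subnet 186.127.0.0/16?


Subnet network: 186.127.0.0
Test IP AND mask: 144.182.0.0
No, 144.182.19.90 is not in 186.127.0.0/16


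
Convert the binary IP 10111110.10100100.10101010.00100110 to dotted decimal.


10111110 = 190
10100100 = 164
10101010 = 170
00100110 = 38
IP: 190.164.170.38


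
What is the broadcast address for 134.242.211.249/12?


Network: 134.240.0.0/12
Host bits = 20
Set all host bits to 1:
Broadcast: 134.255.255.255


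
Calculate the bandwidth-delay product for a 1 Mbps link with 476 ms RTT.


BDP = bandwidth * RTT
= 1 Mbps * 476 ms
= 1 * 1e6 * 476 / 1000 bits
= 476000 bits
= 59500 bytes
= 58.1055 KB
BDP = 476000 bits (59500 bytes)


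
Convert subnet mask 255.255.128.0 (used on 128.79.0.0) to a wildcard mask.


Subnet mask: 255.255.128.0
Wildcard = 255.255.255.255 - subnet mask
255 - 255 = 0
255 - 255 = 0
255 - 128 = 127
255 - 0 = 255
Wildcard: 0.0.127.255


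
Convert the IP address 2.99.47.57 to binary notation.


2 = 00000010
99 = 01100011
47 = 00101111
57 = 00111001
Binary: 00000010.01100011.00101111.00111001


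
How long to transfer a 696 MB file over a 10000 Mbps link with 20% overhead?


Effective throughput = 10000 * (1 - 20/100) = 8000 Mbps
File size in Mb = 696 * 8 = 5568 Mb
Time = 5568 / 8000
Time = 0.696 seconds


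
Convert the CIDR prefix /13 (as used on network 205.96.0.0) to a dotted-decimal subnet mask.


/13 means 13 network bits, 19 host bits
Binary: 11111111111110000000000000000000
Mask: 255.248.0.0


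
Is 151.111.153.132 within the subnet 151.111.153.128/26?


Subnet network: 151.111.153.128
Test IP AND mask: 151.111.153.128
Yes, 151.111.153.132 is in 151.111.153.128/26


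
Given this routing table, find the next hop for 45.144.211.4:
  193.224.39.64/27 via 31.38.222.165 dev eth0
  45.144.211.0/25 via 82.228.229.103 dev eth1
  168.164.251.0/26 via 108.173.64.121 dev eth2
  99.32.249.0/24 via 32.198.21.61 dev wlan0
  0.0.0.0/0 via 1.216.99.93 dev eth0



Longest prefix match for 45.144.211.4:
  /27 193.224.39.64: no
  /25 45.144.211.0: MATCH
  /26 168.164.251.0: no
  /24 99.32.249.0: no
  /0 0.0.0.0: MATCH
Selected: next-hop 82.228.229.103 via eth1 (matched /25)


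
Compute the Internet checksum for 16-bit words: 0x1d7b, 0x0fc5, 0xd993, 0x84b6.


Sum all words (with carry folding):
+ 0x1d7b = 0x1d7b
+ 0x0fc5 = 0x2d40
+ 0xd993 = 0x06d4
+ 0x84b6 = 0x8b8a
One's complement: ~0x8b8a
Checksum = 0x7475


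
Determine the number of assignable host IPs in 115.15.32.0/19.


Host bits = 32 - 19 = 13
Total addresses = 2^13 = 8192
Usable = total - 2 (network and broadcast)
Usable hosts: 8190


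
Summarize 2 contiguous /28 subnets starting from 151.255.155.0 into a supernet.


Original prefix: /28
Number of subnets: 2 = 2^1
New prefix = 28 - 1 = 27
Supernet: 151.255.155.0/27


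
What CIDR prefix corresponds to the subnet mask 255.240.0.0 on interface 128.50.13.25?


Binary: 11111111.11110000.00000000.00000000
Count leading 1s
Prefix: /12


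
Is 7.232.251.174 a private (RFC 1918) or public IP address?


RFC 1918 private ranges:
  10.0.0.0/8 (10.0.0.0 - 10.255.255.255)
  172.16.0.0/12 (172.16.0.0 - 172.31.255.255)
  192.168.0.0/16 (192.168.0.0 - 192.168.255.255)
Public (not in any RFC 1918 range)


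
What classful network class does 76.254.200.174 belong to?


First octet: 76
Binary: 01001100
0xxxxxxx -> Class A (1-126)
Class A, default mask 255.0.0.0 (/8)


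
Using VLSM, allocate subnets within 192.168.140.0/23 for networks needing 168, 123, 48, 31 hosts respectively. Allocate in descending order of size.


168 hosts -> /24 (254 usable): 192.168.140.0/24
123 hosts -> /25 (126 usable): 192.168.141.0/25
48 hosts -> /26 (62 usable): 192.168.141.128/26
31 hosts -> /26 (62 usable): 192.168.141.192/26
Allocation: 192.168.140.0/24 (168 hosts, 254 usable); 192.168.141.0/25 (123 hosts, 126 usable); 192.168.141.128/26 (48 hosts, 62 usable); 192.168.141.192/26 (31 hosts, 62 usable)


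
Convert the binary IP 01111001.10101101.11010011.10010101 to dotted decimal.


01111001 = 121
10101101 = 173
11010011 = 211
10010101 = 149
IP: 121.173.211.149


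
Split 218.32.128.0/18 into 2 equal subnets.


New prefix = 18 + 1 = 19
Each subnet has 8192 addresses
  218.32.128.0/19
  218.32.160.0/19
Subnets: 218.32.128.0/19, 218.32.160.0/19


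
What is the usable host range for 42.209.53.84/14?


Network: 42.208.0.0
Broadcast: 42.211.255.255
First usable = network + 1
Last usable = broadcast - 1
Range: 42.208.0.1 to 42.211.255.254


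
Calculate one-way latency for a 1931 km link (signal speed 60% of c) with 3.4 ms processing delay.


Speed = 0.6 * 3e5 km/s = 180000 km/s
Propagation delay = 1931 / 180000 = 0.0107 s = 10.7278 ms
Processing delay = 3.4 ms
Total one-way latency = 14.1278 ms


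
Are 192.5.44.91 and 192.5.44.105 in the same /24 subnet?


Mask: 255.255.255.0
192.5.44.91 AND mask = 192.5.44.0
192.5.44.105 AND mask = 192.5.44.0
Yes, same subnet (192.5.44.0)


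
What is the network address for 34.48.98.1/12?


IP:   00100010.00110000.01100010.00000001
Mask: 11111111.11110000.00000000.00000000
AND operation:
Net:  00100010.00110000.00000000.00000000
Network: 34.48.0.0/12


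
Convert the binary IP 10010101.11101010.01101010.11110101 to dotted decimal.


10010101 = 149
11101010 = 234
01101010 = 106
11110101 = 245
IP: 149.234.106.245


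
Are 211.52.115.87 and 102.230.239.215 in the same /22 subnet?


Mask: 255.255.252.0
211.52.115.87 AND mask = 211.52.112.0
102.230.239.215 AND mask = 102.230.236.0
No, different subnets (211.52.112.0 vs 102.230.236.0)


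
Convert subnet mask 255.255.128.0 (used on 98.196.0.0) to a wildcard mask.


Subnet mask: 255.255.128.0
Wildcard = 255.255.255.255 - subnet mask
255 - 255 = 0
255 - 255 = 0
255 - 128 = 127
255 - 0 = 255
Wildcard: 0.0.127.255


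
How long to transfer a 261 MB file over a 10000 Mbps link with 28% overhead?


Effective throughput = 10000 * (1 - 28/100) = 7200 Mbps
File size in Mb = 261 * 8 = 2088 Mb
Time = 2088 / 7200
Time = 0.29 seconds


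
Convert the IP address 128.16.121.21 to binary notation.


128 = 10000000
16 = 00010000
121 = 01111001
21 = 00010101
Binary: 10000000.00010000.01111001.00010101


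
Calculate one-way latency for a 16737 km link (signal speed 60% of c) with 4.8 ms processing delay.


Speed = 0.6 * 3e5 km/s = 180000 km/s
Propagation delay = 16737 / 180000 = 0.093 s = 92.9833 ms
Processing delay = 4.8 ms
Total one-way latency = 97.7833 ms


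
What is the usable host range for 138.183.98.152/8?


Network: 138.0.0.0
Broadcast: 138.255.255.255
First usable = network + 1
Last usable = broadcast - 1
Range: 138.0.0.1 to 138.255.255.254


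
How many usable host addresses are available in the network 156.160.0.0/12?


Host bits = 32 - 12 = 20
Total addresses = 2^20 = 1048576
Usable = total - 2 (network and broadcast)
Usable hosts: 1048574


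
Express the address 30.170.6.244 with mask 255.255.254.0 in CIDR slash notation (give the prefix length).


Binary: 11111111.11111111.11111110.00000000
Count leading 1s
Prefix: /23


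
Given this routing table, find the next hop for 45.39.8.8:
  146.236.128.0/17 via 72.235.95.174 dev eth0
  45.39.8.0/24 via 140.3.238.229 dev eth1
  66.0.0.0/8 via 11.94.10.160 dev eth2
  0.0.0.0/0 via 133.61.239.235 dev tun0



Longest prefix match for 45.39.8.8:
  /17 146.236.128.0: no
  /24 45.39.8.0: MATCH
  /8 66.0.0.0: no
  /0 0.0.0.0: MATCH
Selected: next-hop 140.3.238.229 via eth1 (matched /24)


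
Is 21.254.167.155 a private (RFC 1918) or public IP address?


RFC 1918 private ranges:
  10.0.0.0/8 (10.0.0.0 - 10.255.255.255)
  172.16.0.0/12 (172.16.0.0 - 172.31.255.255)
  192.168.0.0/16 (192.168.0.0 - 192.168.255.255)
Public (not in any RFC 1918 range)


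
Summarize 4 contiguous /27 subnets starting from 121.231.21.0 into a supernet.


Original prefix: /27
Number of subnets: 4 = 2^2
New prefix = 27 - 2 = 25
Supernet: 121.231.21.0/25


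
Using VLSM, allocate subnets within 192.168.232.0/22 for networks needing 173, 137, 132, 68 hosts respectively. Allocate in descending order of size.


173 hosts -> /24 (254 usable): 192.168.232.0/24
137 hosts -> /24 (254 usable): 192.168.233.0/24
132 hosts -> /24 (254 usable): 192.168.234.0/24
68 hosts -> /25 (126 usable): 192.168.235.0/25
Allocation: 192.168.232.0/24 (173 hosts, 254 usable); 192.168.233.0/24 (137 hosts, 254 usable); 192.168.234.0/24 (132 hosts, 254 usable); 192.168.235.0/25 (68 hosts, 126 usable)


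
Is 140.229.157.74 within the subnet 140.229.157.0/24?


Subnet network: 140.229.157.0
Test IP AND mask: 140.229.157.0
Yes, 140.229.157.74 is in 140.229.157.0/24


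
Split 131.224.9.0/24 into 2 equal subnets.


New prefix = 24 + 1 = 25
Each subnet has 128 addresses
  131.224.9.0/25
  131.224.9.128/25
Subnets: 131.224.9.0/25, 131.224.9.128/25


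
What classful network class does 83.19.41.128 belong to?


First octet: 83
Binary: 01010011
0xxxxxxx -> Class A (1-126)
Class A, default mask 255.0.0.0 (/8)


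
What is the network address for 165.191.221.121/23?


IP:   10100101.10111111.11011101.01111001
Mask: 11111111.11111111.11111110.00000000
AND operation:
Net:  10100101.10111111.11011100.00000000
Network: 165.191.220.0/23


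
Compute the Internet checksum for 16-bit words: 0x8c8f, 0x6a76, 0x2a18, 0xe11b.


Sum all words (with carry folding):
+ 0x8c8f = 0x8c8f
+ 0x6a76 = 0xf705
+ 0x2a18 = 0x211e
+ 0xe11b = 0x023a
One's complement: ~0x023a
Checksum = 0xfdc5


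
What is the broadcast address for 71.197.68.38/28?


Network: 71.197.68.32/28
Host bits = 4
Set all host bits to 1:
Broadcast: 71.197.68.47


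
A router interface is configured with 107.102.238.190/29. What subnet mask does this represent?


/29 means 29 network bits, 3 host bits
Binary: 11111111111111111111111111111000
Mask: 255.255.255.248


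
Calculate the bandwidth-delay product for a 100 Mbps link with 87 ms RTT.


BDP = bandwidth * RTT
= 100 Mbps * 87 ms
= 100 * 1e6 * 87 / 1000 bits
= 8700000 bits
= 1087500 bytes
= 1062.0117 KB
BDP = 8700000 bits (1087500 bytes)


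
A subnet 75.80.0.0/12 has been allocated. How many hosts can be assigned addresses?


Host bits = 32 - 12 = 20
Total addresses = 2^20 = 1048576
Usable = total - 2 (network and broadcast)
Usable hosts: 1048574


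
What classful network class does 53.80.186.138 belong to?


First octet: 53
Binary: 00110101
0xxxxxxx -> Class A (1-126)
Class A, default mask 255.0.0.0 (/8)


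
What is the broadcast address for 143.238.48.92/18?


Network: 143.238.0.0/18
Host bits = 14
Set all host bits to 1:
Broadcast: 143.238.63.255


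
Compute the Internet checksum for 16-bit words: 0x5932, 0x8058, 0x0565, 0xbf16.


Sum all words (with carry folding):
+ 0x5932 = 0x5932
+ 0x8058 = 0xd98a
+ 0x0565 = 0xdeef
+ 0xbf16 = 0x9e06
One's complement: ~0x9e06
Checksum = 0x61f9


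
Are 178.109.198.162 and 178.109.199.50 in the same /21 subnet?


Mask: 255.255.248.0
178.109.198.162 AND mask = 178.109.192.0
178.109.199.50 AND mask = 178.109.192.0
Yes, same subnet (178.109.192.0)
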